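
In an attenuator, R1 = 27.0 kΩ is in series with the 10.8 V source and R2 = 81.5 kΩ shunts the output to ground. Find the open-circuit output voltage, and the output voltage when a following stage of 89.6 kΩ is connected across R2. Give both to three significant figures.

Open-circuit: V = 10.8 × 81.5/(27.0 + 81.5) = 8.11 V.
With the load, R2 becomes R2‖R_L = 42.68 kΩ, so V = 10.8 × 42.68/69.68 = 6.62 V.

Unloaded: 8.11 V; loaded: 6.62 V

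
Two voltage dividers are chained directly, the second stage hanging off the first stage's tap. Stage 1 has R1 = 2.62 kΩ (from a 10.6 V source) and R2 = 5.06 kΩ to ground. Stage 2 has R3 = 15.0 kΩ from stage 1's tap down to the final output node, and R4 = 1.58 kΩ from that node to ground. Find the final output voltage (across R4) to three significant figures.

V_out ≈ 0.603 V

Stage 2 presents R3+R4 = 16.58 kΩ as a load on stage 1's tap.
Stage 1's lower leg becomes R2‖(R3+R4) = 3.877 kΩ, so V_mid = 10.6 × 3.877/6.497 = 6.325 V.
Stage 2 is itself unloaded: V_out = V_mid × R4/(R3+R4) = 6.325 × 1.58/16.58 = 0.603 V.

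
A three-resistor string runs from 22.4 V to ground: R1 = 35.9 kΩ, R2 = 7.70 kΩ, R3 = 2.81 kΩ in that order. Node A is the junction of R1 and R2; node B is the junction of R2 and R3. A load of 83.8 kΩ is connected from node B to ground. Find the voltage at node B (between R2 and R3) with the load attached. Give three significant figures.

At node B, R3 is in parallel with the load: R3‖R_L = 2.719 kΩ.
Below node A the resistance is R2 + (R3‖R_L) = 10.42 kΩ, so V_A = 22.4 × 10.42/46.32 = 5.039 V.
Then V_B = V_A × (R3‖R_L)/(R2 + R3‖R_L) = 5.039 × 2.719/10.42 = 1.31 V.

V ≈ 1.31 V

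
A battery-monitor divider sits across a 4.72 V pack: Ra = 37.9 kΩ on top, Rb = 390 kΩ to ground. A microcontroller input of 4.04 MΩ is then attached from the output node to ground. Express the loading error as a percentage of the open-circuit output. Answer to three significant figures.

The divider's output (Thévenin) resistance is Ra‖Rb = 34.54 kΩ.
Fractional drop under load = R_th/(R_th + R_L) = 34.54 / (34.54 + 4040) = 0.008478.
So the output falls by 0.848 %.

0.848 %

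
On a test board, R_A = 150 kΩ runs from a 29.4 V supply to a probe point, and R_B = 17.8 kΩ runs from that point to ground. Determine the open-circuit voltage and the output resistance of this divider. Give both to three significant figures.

V_th is the open-circuit tap voltage: 29.4 × 17.8/(150 + 17.8) = 3.12 V.
With the supply zeroed, R_A and R_B appear in parallel from the tap: R_th = R_A‖R_B = (150 × 17.8)/167.8 = 15.9 kΩ.

V_th = 3.12 V, R_th = 15.9 kΩ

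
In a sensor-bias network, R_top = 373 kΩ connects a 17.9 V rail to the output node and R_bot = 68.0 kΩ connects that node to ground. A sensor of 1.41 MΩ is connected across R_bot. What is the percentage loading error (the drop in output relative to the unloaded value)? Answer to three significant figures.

The divider's output (Thévenin) resistance is R_top‖R_bot = 57.51 kΩ.
Fractional drop under load = R_th/(R_th + R_L) = 57.51 / (57.51 + 1410) = 0.03919.
So the output falls by 3.92 %.

3.92 %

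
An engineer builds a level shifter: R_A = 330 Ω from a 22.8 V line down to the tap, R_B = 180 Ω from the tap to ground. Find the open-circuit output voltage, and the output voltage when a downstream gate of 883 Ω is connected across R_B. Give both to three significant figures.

Open-circuit: V = 22.8 × 180/(330 + 180) = 8.05 V.
With the load, R_B becomes R_B‖R_L = 149.5 Ω, so V = 22.8 × 149.5/479.5 = 7.11 V.

Unloaded: 8.05 V; loaded: 7.11 V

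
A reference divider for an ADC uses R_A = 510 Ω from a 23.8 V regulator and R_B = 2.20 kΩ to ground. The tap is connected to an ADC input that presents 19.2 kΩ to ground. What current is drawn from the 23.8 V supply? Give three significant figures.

I ≈ 9.58 mA

R_B‖R_L = 1974 Ω, so the source sees R_A + R_B‖R_L = 2484 Ω.
I = 23.8 V / 2484 Ω = 9.58 mA.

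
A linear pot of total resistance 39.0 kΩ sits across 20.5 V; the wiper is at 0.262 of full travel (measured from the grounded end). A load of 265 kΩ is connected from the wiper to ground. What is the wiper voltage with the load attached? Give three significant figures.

The wiper splits the pot into (1−α)R = 28.78 kΩ above and αR = 10.22 kΩ below.
Lower section ‖ load = 9.839 kΩ.
V_wiper = 20.5 × 9.839/(28.78 + 9.839) = 5.22 V.

V ≈ 5.22 V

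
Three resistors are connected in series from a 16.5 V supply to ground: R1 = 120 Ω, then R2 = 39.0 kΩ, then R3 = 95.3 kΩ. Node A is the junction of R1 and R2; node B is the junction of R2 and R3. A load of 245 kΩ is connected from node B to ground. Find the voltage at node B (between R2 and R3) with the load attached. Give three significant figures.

At node B, R3 is in parallel with the load: R3‖R_L = 68610 Ω.
Below node A the resistance is R2 + (R3‖R_L) = 107600 Ω, so V_A = 16.5 × 107600/107700 = 16.48 V.
Then V_B = V_A × (R3‖R_L)/(R2 + R3‖R_L) = 16.48 × 68610/107600 = 10.5 V.

V ≈ 10.5 V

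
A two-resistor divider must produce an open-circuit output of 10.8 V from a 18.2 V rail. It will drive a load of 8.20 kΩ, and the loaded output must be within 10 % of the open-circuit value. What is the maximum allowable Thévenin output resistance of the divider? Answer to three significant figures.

R_th ≤ 911 Ω

Loading drop = R_th/(R_th + R_L) ≤ 0.100, so R_th ≤ R_L · ε/(1−ε) = 8.20 kΩ × 0.100/0.9000 = 911 Ω.
(Any R1, R2 with R2/(R1+R2) = 0.593 and R1‖R2 ≤ 911 Ω will meet the spec.)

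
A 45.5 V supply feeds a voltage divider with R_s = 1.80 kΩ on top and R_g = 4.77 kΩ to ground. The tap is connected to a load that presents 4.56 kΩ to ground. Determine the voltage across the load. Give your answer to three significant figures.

The load sits in parallel with R_g: R_g‖R_L = (4.77 × 4.56) / (4.77 + 4.56) = 2.331 kΩ.
V_out = 45.5 × 2.331 / (1.80 + 2.331) = 45.5 × 2.331/4.131 = 25.7 V.

V_out ≈ 25.7 V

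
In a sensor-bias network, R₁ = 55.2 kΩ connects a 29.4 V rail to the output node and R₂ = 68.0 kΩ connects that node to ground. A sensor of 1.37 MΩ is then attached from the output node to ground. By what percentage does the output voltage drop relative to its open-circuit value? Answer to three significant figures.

2.18 %

The divider's output (Thévenin) resistance is R₁‖R₂ = 30.47 kΩ.
Fractional drop under load = R_th/(R_th + R_L) = 30.47 / (30.47 + 1370) = 0.02176.
So the output falls by 2.18 %.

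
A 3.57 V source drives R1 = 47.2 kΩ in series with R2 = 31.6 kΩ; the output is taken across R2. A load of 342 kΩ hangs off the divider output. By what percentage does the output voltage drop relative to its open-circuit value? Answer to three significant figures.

The divider's output (Thévenin) resistance is R1‖R2 = 18.93 kΩ.
Fractional drop under load = R_th/(R_th + R_L) = 18.93 / (18.93 + 342) = 0.05244.
So the output falls by 5.24 %.

5.24 %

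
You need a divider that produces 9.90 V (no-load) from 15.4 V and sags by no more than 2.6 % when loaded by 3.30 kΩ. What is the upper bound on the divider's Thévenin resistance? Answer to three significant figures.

Loading drop = R_th/(R_th + R_L) ≤ 0.0260, so R_th ≤ R_L · ε/(1−ε) = 3.30 kΩ × 0.0260/0.9740 = 88.1 Ω.

R_th ≤ 88.1 Ω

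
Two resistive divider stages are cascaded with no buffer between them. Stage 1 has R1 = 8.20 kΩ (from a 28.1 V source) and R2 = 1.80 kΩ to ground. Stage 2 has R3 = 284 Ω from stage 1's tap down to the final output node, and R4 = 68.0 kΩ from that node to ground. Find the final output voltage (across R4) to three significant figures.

Stage 2 presents R3+R4 = 68280 Ω as a load on stage 1's tap.
Stage 1's lower leg becomes R2‖(R3+R4) = 1754 Ω, so V_mid = 28.1 × 1754/9954 = 4.951 V.
Stage 2 is itself unloaded: V_out = V_mid × R4/(R3+R4) = 4.951 × 68000/68280 = 4.93 V.

V_out ≈ 4.93 V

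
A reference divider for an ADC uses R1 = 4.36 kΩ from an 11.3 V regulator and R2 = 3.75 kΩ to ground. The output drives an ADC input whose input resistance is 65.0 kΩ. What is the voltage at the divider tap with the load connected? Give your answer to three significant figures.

The load sits in parallel with R2: R2‖R_L = (3.75 × 65.0) / (3.75 + 65.0) = 3.545 kΩ.
V_out = 11.3 × 3.545 / (4.36 + 3.545) = 11.3 × 3.545/7.905 = 5.07 V.
(Unloaded it would have been 5.23 V.)

V_out ≈ 5.07 V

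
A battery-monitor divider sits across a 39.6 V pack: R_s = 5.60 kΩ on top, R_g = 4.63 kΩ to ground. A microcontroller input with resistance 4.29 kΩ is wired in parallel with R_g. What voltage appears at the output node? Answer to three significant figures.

V_out ≈ 11.3 V

The load sits in parallel with R_g: R_g‖R_L = (4.63 × 4.29) / (4.63 + 4.29) = 2.227 kΩ.
V_out = 39.6 × 2.227 / (5.60 + 2.227) = 39.6 × 2.227/7.827 = 11.3 V.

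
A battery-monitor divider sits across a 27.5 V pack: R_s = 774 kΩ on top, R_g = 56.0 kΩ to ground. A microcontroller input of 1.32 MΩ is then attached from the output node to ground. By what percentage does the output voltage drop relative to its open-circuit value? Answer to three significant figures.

The divider's output (Thévenin) resistance is R_s‖R_g = 52.22 kΩ.
Fractional drop under load = R_th/(R_th + R_L) = 52.22 / (52.22 + 1320) = 0.03806.
So the output falls by 3.81 %.

3.81 %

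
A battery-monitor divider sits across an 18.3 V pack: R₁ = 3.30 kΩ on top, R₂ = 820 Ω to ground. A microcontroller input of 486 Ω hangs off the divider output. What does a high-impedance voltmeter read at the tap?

The load sits in parallel with R₂: R₂‖R_L = (820 × 486) / (820 + 486) = 305.1 Ω.
V_out = 18.3 × 305.1 / (3300 + 305.1) = 18.3 × 305.1/3605 = 1.55 V.
(Unloaded it would have been 3.64 V.)

V_out ≈ 1.55 V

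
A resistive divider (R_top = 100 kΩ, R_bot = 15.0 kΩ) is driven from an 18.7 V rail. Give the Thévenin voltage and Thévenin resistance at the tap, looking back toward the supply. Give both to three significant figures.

V_th = 2.44 V, R_th = 13.0 kΩ

V_th is the open-circuit tap voltage: 18.7 × 15.0/(100 + 15.0) = 2.44 V.
With the supply zeroed, R_top and R_bot appear in parallel from the tap: R_th = R_top‖R_bot = (100 × 15.0)/115.0 = 13.0 kΩ.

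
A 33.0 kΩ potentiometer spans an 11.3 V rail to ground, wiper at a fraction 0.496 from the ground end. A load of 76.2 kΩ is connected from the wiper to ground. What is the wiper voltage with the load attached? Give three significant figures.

V ≈ 5.06 V

The wiper splits the pot into (1−α)R = 16.63 kΩ above and αR = 16.37 kΩ below.
Lower section ‖ load = 13.47 kΩ.
V_wiper = 11.3 × 13.47/(16.63 + 13.47) = 5.06 V.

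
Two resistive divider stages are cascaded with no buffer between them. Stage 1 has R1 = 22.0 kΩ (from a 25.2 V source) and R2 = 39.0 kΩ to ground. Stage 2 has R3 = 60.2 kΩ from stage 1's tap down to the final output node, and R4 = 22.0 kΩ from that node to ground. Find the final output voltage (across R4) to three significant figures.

V_out ≈ 3.68 V

Stage 2 presents R3+R4 = 82.20 kΩ as a load on stage 1's tap.
Stage 1's lower leg becomes R2‖(R3+R4) = 26.45 kΩ, so V_mid = 25.2 × 26.45/48.45 = 13.76 V.
Stage 2 is itself unloaded: V_out = V_mid × R4/(R3+R4) = 13.76 × 22.0/82.20 = 3.68 V.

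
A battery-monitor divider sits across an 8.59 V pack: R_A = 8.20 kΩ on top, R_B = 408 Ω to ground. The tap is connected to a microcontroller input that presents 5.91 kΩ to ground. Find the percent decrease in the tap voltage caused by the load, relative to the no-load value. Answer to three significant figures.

6.17 %

The divider's output (Thévenin) resistance is R_A‖R_B = 388.7 Ω.
Fractional drop under load = R_th/(R_th + R_L) = 388.7 / (388.7 + 5910) = 0.06171.
So the output falls by 6.17 %.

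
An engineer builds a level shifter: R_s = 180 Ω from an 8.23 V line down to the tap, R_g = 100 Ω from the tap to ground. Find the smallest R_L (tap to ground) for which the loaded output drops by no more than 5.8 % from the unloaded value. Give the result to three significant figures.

Output resistance R_th = R_s‖R_g = (180 × 100)/280.0 = 64.29 Ω.
The fractional drop is R_th/(R_th + R_L); requiring this ≤ 0.0580 gives R_L ≥ R_th(1/0.0580 − 1) = 64.29 × 16.24 = 1.04 kΩ.

R_L(min) ≈ 1.04 kΩ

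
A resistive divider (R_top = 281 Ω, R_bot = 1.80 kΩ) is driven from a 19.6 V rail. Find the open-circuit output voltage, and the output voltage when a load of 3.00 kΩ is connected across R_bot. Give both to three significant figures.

Open-circuit: V = 19.6 × 1800/(281 + 1800) = 17.0 V.
With the load, R_bot becomes R_bot‖R_L = 1125 Ω, so V = 19.6 × 1125/1406 = 15.7 V.

Unloaded: 17.0 V; loaded: 15.7 V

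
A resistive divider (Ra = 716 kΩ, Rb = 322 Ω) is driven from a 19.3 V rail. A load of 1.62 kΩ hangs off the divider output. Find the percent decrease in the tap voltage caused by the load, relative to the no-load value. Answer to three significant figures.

Unloaded V = 19.3 × 322/716300 = 0.008676 V.
Loaded: Rb‖R_L = 268.6 Ω, giving V = 19.3 × 268.6/716300 = 0.007238 V.
Drop = (0.008676 − 0.007238) / 0.008676 = 16.6 %.

16.6 %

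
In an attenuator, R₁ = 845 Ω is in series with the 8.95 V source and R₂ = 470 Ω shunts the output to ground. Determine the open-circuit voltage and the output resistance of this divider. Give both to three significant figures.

V_th is the open-circuit tap voltage: 8.95 × 470/(845 + 470) = 3.20 V.
With the supply zeroed, R₁ and R₂ appear in parallel from the tap: R_th = R₁‖R₂ = (845 × 470)/1315 = 302 Ω.

V_th = 3.20 V, R_th = 302 Ω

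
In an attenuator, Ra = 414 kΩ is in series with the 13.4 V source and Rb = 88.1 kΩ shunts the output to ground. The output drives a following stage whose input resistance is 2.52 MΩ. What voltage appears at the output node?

V_out ≈ 2.29 V

The load sits in parallel with Rb: Rb‖R_L = (88.1 × 2520) / (88.1 + 2520) = 85.12 kΩ.
V_out = 13.4 × 85.12 / (414 + 85.12) = 13.4 × 85.12/499.1 = 2.29 V.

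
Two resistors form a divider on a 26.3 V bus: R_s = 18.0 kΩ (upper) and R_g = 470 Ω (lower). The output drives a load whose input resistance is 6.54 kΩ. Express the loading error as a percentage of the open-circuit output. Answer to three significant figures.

The divider's output (Thévenin) resistance is R_s‖R_g = 458.0 Ω.
Fractional drop under load = R_th/(R_th + R_L) = 458.0 / (458.0 + 6540) = 0.06545.
So the output falls by 6.55 %.

6.55 %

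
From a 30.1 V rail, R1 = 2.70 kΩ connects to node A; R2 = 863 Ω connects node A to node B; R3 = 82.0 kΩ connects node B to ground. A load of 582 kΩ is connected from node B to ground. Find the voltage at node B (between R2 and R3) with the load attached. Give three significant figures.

V ≈ 28.7 V

At node B, R3 is in parallel with the load: R3‖R_L = 71870 Ω.
Below node A the resistance is R2 + (R3‖R_L) = 72740 Ω, so V_A = 30.1 × 72740/75440 = 29.02 V.
Then V_B = V_A × (R3‖R_L)/(R2 + R3‖R_L) = 29.02 × 71870/72740 = 28.7 V.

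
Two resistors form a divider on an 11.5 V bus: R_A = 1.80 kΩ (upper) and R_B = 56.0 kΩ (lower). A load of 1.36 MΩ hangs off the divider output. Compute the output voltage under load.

V_out ≈ 11.1 V

The load sits in parallel with R_B: R_B‖R_L = (56.0 × 1360) / (56.0 + 1360) = 53.79 kΩ.
V_out = 11.5 × 53.79 / (1.80 + 53.79) = 11.5 × 53.79/55.59 = 11.1 V.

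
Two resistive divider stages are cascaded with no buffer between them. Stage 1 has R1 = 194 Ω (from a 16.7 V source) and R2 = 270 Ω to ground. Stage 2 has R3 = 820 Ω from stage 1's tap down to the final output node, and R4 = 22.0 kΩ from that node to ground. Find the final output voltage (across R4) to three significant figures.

Stage 2 presents R3+R4 = 22820 Ω as a load on stage 1's tap.
Stage 1's lower leg becomes R2‖(R3+R4) = 266.8 Ω, so V_mid = 16.7 × 266.8/460.8 = 9.670 V.
Stage 2 is itself unloaded: V_out = V_mid × R4/(R3+R4) = 9.670 × 22000/22820 = 9.32 V.

V_out ≈ 9.32 V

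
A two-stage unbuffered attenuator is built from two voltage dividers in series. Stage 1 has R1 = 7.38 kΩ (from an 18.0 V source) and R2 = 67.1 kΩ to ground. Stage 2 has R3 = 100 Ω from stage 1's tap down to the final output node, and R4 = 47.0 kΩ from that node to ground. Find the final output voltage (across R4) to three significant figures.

Stage 2 presents R3+R4 = 47100 Ω as a load on stage 1's tap.
Stage 1's lower leg becomes R2‖(R3+R4) = 27670 Ω, so V_mid = 18.0 × 27670/35050 = 14.21 V.
Stage 2 is itself unloaded: V_out = V_mid × R4/(R3+R4) = 14.21 × 47000/47100 = 14.2 V.

V_out ≈ 14.2 V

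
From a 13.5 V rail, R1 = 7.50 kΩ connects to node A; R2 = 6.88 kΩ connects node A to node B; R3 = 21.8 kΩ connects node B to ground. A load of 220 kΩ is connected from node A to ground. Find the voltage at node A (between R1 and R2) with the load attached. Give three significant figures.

V ≈ 10.4 V

Below node A the series string R2+R3 = 28.68 kΩ sits in parallel with the 220 kΩ load: 25.37 kΩ.
V_A = 13.5 × 25.37/(7.50 + 25.37) = 10.4 V.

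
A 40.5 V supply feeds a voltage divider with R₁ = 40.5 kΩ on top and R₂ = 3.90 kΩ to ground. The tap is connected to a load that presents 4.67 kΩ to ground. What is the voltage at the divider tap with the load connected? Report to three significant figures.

V_out ≈ 2.02 V

The load sits in parallel with R₂: R₂‖R_L = (3.90 × 4.67) / (3.90 + 4.67) = 2.125 kΩ.
V_out = 40.5 × 2.125 / (40.5 + 2.125) = 40.5 × 2.125/42.63 = 2.02 V.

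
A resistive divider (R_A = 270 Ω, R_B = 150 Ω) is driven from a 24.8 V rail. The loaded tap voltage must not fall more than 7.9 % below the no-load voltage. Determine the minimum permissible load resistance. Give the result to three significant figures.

R_L(min) ≈ 1.12 kΩ

Output resistance R_th = R_A‖R_B = (270 × 150)/420.0 = 96.43 Ω.
The fractional drop is R_th/(R_th + R_L); requiring this ≤ 0.0790 gives R_L ≥ R_th(1/0.0790 − 1) = 96.43 × 11.66 = 1.12 kΩ.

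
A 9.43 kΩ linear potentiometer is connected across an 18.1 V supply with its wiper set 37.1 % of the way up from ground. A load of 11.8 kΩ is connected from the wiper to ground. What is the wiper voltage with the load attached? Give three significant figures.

V ≈ 5.66 V

The wiper splits the pot into (1−α)R = 5.931 kΩ above and αR = 3.499 kΩ below.
Lower section ‖ load = 2.698 kΩ.
V_wiper = 18.1 × 2.698/(5.931 + 2.698) = 5.66 V.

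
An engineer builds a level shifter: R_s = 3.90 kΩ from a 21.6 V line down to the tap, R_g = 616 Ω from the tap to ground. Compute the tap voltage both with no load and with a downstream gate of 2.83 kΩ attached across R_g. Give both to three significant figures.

Unloaded: 2.95 V; loaded: 2.48 V

Open-circuit: V = 21.6 × 616/(3900 + 616) = 2.95 V.
With the load, R_g becomes R_g‖R_L = 505.9 Ω, so V = 21.6 × 505.9/4406 = 2.48 V.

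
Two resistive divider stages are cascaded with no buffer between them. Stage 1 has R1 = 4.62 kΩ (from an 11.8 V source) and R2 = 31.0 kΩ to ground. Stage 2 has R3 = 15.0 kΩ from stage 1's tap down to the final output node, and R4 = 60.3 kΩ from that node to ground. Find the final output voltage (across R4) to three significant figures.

V_out ≈ 7.81 V

Stage 2 presents R3+R4 = 75.30 kΩ as a load on stage 1's tap.
Stage 1's lower leg becomes R2‖(R3+R4) = 21.96 kΩ, so V_mid = 11.8 × 21.96/26.58 = 9.749 V.
Stage 2 is itself unloaded: V_out = V_mid × R4/(R3+R4) = 9.749 × 60.3/75.30 = 7.81 V.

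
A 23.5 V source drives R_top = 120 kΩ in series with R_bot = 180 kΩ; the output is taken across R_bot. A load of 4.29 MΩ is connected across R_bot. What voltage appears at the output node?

V_out ≈ 13.9 V

The load sits in parallel with R_bot: R_bot‖R_L = (180 × 4290) / (180 + 4290) = 172.8 kΩ.
V_out = 23.5 × 172.8 / (120 + 172.8) = 23.5 × 172.8/292.8 = 13.9 V.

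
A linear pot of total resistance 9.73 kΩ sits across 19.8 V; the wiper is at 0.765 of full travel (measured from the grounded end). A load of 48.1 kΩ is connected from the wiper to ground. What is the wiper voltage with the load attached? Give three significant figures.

The wiper splits the pot into (1−α)R = 2.287 kΩ above and αR = 7.443 kΩ below.
Lower section ‖ load = 6.446 kΩ.
V_wiper = 19.8 × 6.446/(2.287 + 6.446) = 14.6 V.

V ≈ 14.6 V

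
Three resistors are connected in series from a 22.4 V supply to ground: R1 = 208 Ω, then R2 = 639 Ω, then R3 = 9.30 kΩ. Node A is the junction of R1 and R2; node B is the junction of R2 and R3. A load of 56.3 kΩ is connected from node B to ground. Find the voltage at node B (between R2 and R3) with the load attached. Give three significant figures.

At node B, R3 is in parallel with the load: R3‖R_L = 7982 Ω.
Below node A the resistance is R2 + (R3‖R_L) = 8621 Ω, so V_A = 22.4 × 8621/8829 = 21.87 V.
Then V_B = V_A × (R3‖R_L)/(R2 + R3‖R_L) = 21.87 × 7982/8621 = 20.3 V.

V ≈ 20.3 V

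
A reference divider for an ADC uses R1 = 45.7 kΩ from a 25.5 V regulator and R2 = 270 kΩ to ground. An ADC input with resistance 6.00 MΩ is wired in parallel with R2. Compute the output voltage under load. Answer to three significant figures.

The load sits in parallel with R2: R2‖R_L = (270 × 6000) / (270 + 6000) = 258.4 kΩ.
V_out = 25.5 × 258.4 / (45.7 + 258.4) = 25.5 × 258.4/304.1 = 21.7 V.
(Unloaded it would have been 21.8 V.)

V_out ≈ 21.7 V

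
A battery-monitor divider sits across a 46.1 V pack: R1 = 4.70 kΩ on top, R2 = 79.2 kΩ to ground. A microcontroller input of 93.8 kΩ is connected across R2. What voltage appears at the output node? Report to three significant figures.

The load sits in parallel with R2: R2‖R_L = (79.2 × 93.8) / (79.2 + 93.8) = 42.94 kΩ.
V_out = 46.1 × 42.94 / (4.70 + 42.94) = 46.1 × 42.94/47.64 = 41.6 V.
(Unloaded it would have been 43.5 V.)

V_out ≈ 41.6 V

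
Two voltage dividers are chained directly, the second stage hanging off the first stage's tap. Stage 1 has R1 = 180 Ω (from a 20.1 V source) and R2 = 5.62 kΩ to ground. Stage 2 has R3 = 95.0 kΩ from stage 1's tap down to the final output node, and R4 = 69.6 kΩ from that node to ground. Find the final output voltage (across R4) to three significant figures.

Stage 2 presents R3+R4 = 164600 Ω as a load on stage 1's tap.
Stage 1's lower leg becomes R2‖(R3+R4) = 5434 Ω, so V_mid = 20.1 × 5434/5614 = 19.46 V.
Stage 2 is itself unloaded: V_out = V_mid × R4/(R3+R4) = 19.46 × 69600/164600 = 8.23 V.

V_out ≈ 8.23 V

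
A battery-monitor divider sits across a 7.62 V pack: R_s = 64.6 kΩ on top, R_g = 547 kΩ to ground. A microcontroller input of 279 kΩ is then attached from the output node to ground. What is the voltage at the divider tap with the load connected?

The load sits in parallel with R_g: R_g‖R_L = (547 × 279) / (547 + 279) = 184.8 kΩ.
V_out = 7.62 × 184.8 / (64.6 + 184.8) = 7.62 × 184.8/249.4 = 5.65 V.

V_out ≈ 5.65 V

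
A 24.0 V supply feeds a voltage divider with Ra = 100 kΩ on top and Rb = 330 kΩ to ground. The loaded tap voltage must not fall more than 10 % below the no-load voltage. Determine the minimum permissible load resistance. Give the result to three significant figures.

Output resistance R_th = Ra‖Rb = (100 × 330)/430.0 = 76.74 kΩ.
The fractional drop is R_th/(R_th + R_L); requiring this ≤ 0.100 gives R_L ≥ R_th(1/0.100 − 1) = 76.74 × 9.000 = 691 kΩ.

R_L(min) ≈ 691 kΩ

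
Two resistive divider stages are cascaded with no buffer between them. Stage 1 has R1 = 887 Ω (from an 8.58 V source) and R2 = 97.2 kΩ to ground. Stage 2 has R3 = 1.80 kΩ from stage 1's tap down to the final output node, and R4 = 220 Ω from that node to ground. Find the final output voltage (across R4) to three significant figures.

Stage 2 presents R3+R4 = 2020 Ω as a load on stage 1's tap.
Stage 1's lower leg becomes R2‖(R3+R4) = 1979 Ω, so V_mid = 8.58 × 1979/2866 = 5.924 V.
Stage 2 is itself unloaded: V_out = V_mid × R4/(R3+R4) = 5.924 × 220/2020 = 0.645 V.

V_out ≈ 0.645 V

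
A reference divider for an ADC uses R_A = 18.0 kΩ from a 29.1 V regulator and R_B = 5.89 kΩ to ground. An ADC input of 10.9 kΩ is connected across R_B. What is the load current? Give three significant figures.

R_B‖R_L = 3.824 kΩ; V_out = 29.1 × 3.824/21.82 = 5.099 V.
I_L = V_out / R_L = 5.099 / 10.9 kΩ = 0.468 mA.

I_L ≈ 0.468 mA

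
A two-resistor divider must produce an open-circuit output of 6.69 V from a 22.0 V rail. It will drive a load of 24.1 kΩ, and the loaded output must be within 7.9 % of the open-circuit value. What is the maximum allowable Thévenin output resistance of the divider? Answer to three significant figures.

Loading drop = R_th/(R_th + R_L) ≤ 0.0790, so R_th ≤ R_L · ε/(1−ε) = 24.1 kΩ × 0.0790/0.9210 = 2.07 kΩ.
(Any R1, R2 with R2/(R1+R2) = 0.304 and R1‖R2 ≤ 2.07 kΩ will meet the spec.)

R_th ≤ 2.07 kΩ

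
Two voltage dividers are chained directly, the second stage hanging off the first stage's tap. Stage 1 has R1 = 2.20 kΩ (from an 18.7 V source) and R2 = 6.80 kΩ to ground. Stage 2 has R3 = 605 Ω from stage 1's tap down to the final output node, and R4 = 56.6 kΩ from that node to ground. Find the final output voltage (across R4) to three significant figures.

Stage 2 presents R3+R4 = 57200 Ω as a load on stage 1's tap.
Stage 1's lower leg becomes R2‖(R3+R4) = 6078 Ω, so V_mid = 18.7 × 6078/8278 = 13.73 V.
Stage 2 is itself unloaded: V_out = V_mid × R4/(R3+R4) = 13.73 × 56600/57200 = 13.6 V.

V_out ≈ 13.6 V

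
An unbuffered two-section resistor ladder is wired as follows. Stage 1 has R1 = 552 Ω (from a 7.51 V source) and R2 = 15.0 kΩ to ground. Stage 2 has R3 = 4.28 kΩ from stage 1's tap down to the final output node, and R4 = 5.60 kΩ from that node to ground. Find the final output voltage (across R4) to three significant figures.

Stage 2 presents R3+R4 = 9880 Ω as a load on stage 1's tap.
Stage 1's lower leg becomes R2‖(R3+R4) = 5957 Ω, so V_mid = 7.51 × 5957/6509 = 6.873 V.
Stage 2 is itself unloaded: V_out = V_mid × R4/(R3+R4) = 6.873 × 5600/9880 = 3.90 V.

V_out ≈ 3.90 V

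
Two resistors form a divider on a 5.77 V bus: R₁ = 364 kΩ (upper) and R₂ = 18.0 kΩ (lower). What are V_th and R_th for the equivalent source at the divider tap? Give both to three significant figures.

V_th is the open-circuit tap voltage: 5.77 × 18.0/(364 + 18.0) = 0.272 V.
With the supply zeroed, R₁ and R₂ appear in parallel from the tap: R_th = R₁‖R₂ = (364 × 18.0)/382.0 = 17.2 kΩ.

V_th = 0.272 V, R_th = 17.2 kΩ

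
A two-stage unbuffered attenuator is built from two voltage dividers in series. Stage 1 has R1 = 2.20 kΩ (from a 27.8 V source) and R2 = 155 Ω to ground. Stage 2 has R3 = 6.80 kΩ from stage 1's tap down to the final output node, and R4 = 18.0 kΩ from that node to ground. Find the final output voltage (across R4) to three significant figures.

Stage 2 presents R3+R4 = 24800 Ω as a load on stage 1's tap.
Stage 1's lower leg becomes R2‖(R3+R4) = 154.0 Ω, so V_mid = 27.8 × 154.0/2354 = 1.819 V.
Stage 2 is itself unloaded: V_out = V_mid × R4/(R3+R4) = 1.819 × 18000/24800 = 1.32 V.

V_out ≈ 1.32 V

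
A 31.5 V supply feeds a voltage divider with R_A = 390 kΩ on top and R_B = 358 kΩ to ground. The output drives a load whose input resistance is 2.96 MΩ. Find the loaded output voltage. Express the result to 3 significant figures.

V_out ≈ 14.2 V

The load sits in parallel with R_B: R_B‖R_L = (358 × 2960) / (358 + 2960) = 319.4 kΩ.
V_out = 31.5 × 319.4 / (390 + 319.4) = 31.5 × 319.4/709.4 = 14.2 V.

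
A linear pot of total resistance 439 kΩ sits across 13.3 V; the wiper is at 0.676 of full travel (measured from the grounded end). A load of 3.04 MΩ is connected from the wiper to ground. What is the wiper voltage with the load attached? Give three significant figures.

The wiper splits the pot into (1−α)R = 142.2 kΩ above and αR = 296.8 kΩ below.
Lower section ‖ load = 270.4 kΩ.
V_wiper = 13.3 × 270.4/(142.2 + 270.4) = 8.72 V.

V ≈ 8.72 V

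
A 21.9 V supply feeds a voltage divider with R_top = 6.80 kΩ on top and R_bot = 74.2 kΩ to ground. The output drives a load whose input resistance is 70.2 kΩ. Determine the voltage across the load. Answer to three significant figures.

V_out ≈ 18.4 V

The load sits in parallel with R_bot: R_bot‖R_L = (74.2 × 70.2) / (74.2 + 70.2) = 36.07 kΩ.
V_out = 21.9 × 36.07 / (6.80 + 36.07) = 21.9 × 36.07/42.87 = 18.4 V.
(Unloaded it would have been 20.1 V.)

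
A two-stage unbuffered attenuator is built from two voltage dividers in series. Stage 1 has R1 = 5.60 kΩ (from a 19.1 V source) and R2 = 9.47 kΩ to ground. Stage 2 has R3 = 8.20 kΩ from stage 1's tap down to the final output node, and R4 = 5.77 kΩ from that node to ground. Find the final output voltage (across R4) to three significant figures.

Stage 2 presents R3+R4 = 13.97 kΩ as a load on stage 1's tap.
Stage 1's lower leg becomes R2‖(R3+R4) = 5.644 kΩ, so V_mid = 19.1 × 5.644/11.24 = 9.587 V.
Stage 2 is itself unloaded: V_out = V_mid × R4/(R3+R4) = 9.587 × 5.77/13.97 = 3.96 V.

V_out ≈ 3.96 V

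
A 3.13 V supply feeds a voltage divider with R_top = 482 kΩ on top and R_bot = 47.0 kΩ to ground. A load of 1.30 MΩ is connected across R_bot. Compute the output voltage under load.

The load sits in parallel with R_bot: R_bot‖R_L = (47.0 × 1300) / (47.0 + 1300) = 45.36 kΩ.
V_out = 3.13 × 45.36 / (482 + 45.36) = 3.13 × 45.36/527.4 = 0.269 V.

V_out ≈ 0.269 V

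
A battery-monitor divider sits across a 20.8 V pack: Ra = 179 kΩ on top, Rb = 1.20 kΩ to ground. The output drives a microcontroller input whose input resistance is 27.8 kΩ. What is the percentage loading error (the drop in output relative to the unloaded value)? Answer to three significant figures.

The divider's output (Thévenin) resistance is Ra‖Rb = 1.192 kΩ.
Fractional drop under load = R_th/(R_th + R_L) = 1.192 / (1.192 + 27.8) = 0.04112.
So the output falls by 4.11 %.

4.11 %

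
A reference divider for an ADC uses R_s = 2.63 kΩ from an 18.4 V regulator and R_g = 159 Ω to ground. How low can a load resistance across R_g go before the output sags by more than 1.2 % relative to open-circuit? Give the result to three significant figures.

R_L(min) ≈ 12.3 kΩ

Output resistance R_th = R_s‖R_g = (2630 × 159)/2789 = 149.9 Ω.
The fractional drop is R_th/(R_th + R_L); requiring this ≤ 0.0120 gives R_L ≥ R_th(1/0.0120 − 1) = 149.9 × 82.33 = 12.3 kΩ.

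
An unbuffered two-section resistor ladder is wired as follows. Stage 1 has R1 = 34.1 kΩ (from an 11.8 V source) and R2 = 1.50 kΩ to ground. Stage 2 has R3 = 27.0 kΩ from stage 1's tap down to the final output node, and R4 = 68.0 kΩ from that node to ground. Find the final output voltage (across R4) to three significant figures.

V_out ≈ 0.351 V

Stage 2 presents R3+R4 = 95.00 kΩ as a load on stage 1's tap.
Stage 1's lower leg becomes R2‖(R3+R4) = 1.477 kΩ, so V_mid = 11.8 × 1.477/35.58 = 0.4898 V.
Stage 2 is itself unloaded: V_out = V_mid × R4/(R3+R4) = 0.4898 × 68.0/95.00 = 0.351 V.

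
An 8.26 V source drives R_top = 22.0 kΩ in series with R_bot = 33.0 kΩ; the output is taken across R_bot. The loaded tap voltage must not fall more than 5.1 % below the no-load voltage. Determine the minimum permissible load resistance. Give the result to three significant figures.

Output resistance R_th = R_top‖R_bot = (22.0 × 33.0)/55.00 = 13.20 kΩ.
The fractional drop is R_th/(R_th + R_L); requiring this ≤ 0.0510 gives R_L ≥ R_th(1/0.0510 − 1) = 13.20 × 18.61 = 246 kΩ.

R_L(min) ≈ 246 kΩ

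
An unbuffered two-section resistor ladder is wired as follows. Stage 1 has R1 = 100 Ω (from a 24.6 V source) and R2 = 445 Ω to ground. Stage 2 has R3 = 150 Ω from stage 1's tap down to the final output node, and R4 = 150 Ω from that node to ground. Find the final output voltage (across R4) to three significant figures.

Stage 2 presents R3+R4 = 300.0 Ω as a load on stage 1's tap.
Stage 1's lower leg becomes R2‖(R3+R4) = 179.2 Ω, so V_mid = 24.6 × 179.2/279.2 = 15.79 V.
Stage 2 is itself unloaded: V_out = V_mid × R4/(R3+R4) = 15.79 × 150/300.0 = 7.89 V.

V_out ≈ 7.89 V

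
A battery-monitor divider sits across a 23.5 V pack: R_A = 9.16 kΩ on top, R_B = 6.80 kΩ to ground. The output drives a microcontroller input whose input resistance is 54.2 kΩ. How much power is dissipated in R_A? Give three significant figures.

P ≈ 21.9 mW

Total resistance from the source is R_A + (R_B‖R_L) = 15.20 kΩ, so I = 23.5/15.20 kΩ = 1.546 mA.
P = I²·R_A = (1.546 mA)² × 9.16 kΩ = 21.9 mW.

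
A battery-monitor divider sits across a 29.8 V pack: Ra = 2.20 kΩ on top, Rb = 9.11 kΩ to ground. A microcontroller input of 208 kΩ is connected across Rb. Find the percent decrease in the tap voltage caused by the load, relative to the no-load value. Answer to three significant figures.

The divider's output (Thévenin) resistance is Ra‖Rb = 1.772 kΩ.
Fractional drop under load = R_th/(R_th + R_L) = 1.772 / (1.772 + 208) = 0.008448.
So the output falls by 0.845 %.

0.845 %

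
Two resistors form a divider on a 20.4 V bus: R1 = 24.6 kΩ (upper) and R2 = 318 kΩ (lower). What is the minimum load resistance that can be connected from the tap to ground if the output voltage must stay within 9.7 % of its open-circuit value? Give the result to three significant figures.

R_L(min) ≈ 213 kΩ

Output resistance R_th = R1‖R2 = (24.6 × 318)/342.6 = 22.83 kΩ.
The fractional drop is R_th/(R_th + R_L); requiring this ≤ 0.0970 gives R_L ≥ R_th(1/0.0970 − 1) = 22.83 × 9.309 = 213 kΩ.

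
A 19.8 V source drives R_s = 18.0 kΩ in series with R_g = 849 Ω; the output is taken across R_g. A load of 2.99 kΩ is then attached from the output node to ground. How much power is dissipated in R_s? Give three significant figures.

P ≈ 20.3 mW

Total resistance from the source is R_s + (R_g‖R_L) = 18660 Ω, so I = 19.8/18660 Ω = 1.061 mA.
P = I²·R_s = (1.061 mA)² × 18.0 kΩ = 20.3 mW.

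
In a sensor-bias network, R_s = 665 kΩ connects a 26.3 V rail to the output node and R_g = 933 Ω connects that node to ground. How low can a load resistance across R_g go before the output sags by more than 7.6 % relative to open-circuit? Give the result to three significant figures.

Output resistance R_th = R_s‖R_g = (665000 × 933)/665900 = 931.7 Ω.
The fractional drop is R_th/(R_th + R_L); requiring this ≤ 0.0760 gives R_L ≥ R_th(1/0.0760 − 1) = 931.7 × 12.16 = 11.3 kΩ.

R_L(min) ≈ 11.3 kΩ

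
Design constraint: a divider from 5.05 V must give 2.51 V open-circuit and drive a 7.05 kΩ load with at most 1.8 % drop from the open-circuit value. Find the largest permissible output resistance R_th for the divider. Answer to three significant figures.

Loading drop = R_th/(R_th + R_L) ≤ 0.0180, so R_th ≤ R_L · ε/(1−ε) = 7.05 kΩ × 0.0180/0.9820 = 129 Ω.

R_th ≤ 129 Ω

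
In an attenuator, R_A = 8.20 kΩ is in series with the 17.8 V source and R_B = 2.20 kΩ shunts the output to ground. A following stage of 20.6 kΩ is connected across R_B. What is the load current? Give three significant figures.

I_L ≈ 0.169 mA

R_B‖R_L = 1.988 kΩ; V_out = 17.8 × 1.988/10.19 = 3.473 V.
I_L = V_out / R_L = 3.473 / 20.6 kΩ = 0.169 mA.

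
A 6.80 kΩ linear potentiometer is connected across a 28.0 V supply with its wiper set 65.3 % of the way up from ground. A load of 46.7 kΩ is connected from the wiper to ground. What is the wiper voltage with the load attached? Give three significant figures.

V ≈ 17.7 V

The wiper splits the pot into (1−α)R = 2.360 kΩ above and αR = 4.440 kΩ below.
Lower section ‖ load = 4.055 kΩ.
V_wiper = 28.0 × 4.055/(2.360 + 4.055) = 17.7 V.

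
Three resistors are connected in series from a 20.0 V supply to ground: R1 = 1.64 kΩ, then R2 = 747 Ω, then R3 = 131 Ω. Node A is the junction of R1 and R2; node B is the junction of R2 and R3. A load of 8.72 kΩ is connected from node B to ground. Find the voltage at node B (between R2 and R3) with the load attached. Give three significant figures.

At node B, R3 is in parallel with the load: R3‖R_L = 129.1 Ω.
Below node A the resistance is R2 + (R3‖R_L) = 876.1 Ω, so V_A = 20.0 × 876.1/2516 = 6.964 V.
Then V_B = V_A × (R3‖R_L)/(R2 + R3‖R_L) = 6.964 × 129.1/876.1 = 1.03 V.

V ≈ 1.03 V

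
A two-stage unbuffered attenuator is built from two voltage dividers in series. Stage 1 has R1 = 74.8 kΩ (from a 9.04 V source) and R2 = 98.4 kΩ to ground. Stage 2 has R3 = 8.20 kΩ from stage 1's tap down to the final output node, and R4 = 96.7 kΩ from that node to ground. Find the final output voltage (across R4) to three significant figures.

V_out ≈ 3.37 V

Stage 2 presents R3+R4 = 104.9 kΩ as a load on stage 1's tap.
Stage 1's lower leg becomes R2‖(R3+R4) = 50.77 kΩ, so V_mid = 9.04 × 50.77/125.6 = 3.655 V.
Stage 2 is itself unloaded: V_out = V_mid × R4/(R3+R4) = 3.655 × 96.7/104.9 = 3.37 V.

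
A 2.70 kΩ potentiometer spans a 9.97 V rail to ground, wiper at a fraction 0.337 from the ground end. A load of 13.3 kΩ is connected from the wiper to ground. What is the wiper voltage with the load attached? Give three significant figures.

V ≈ 3.21 V

The wiper splits the pot into (1−α)R = 1790 Ω above and αR = 909.9 Ω below.
Lower section ‖ load = 851.6 Ω.
V_wiper = 9.97 × 851.6/(1790 + 851.6) = 3.21 V.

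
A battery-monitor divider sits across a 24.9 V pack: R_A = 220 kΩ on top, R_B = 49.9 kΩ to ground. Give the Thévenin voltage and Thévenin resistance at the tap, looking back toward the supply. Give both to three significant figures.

V_th is the open-circuit tap voltage: 24.9 × 49.9/(220 + 49.9) = 4.60 V.
With the supply zeroed, R_A and R_B appear in parallel from the tap: R_th = R_A‖R_B = (220 × 49.9)/269.9 = 40.7 kΩ.

V_th = 4.60 V, R_th = 40.7 kΩ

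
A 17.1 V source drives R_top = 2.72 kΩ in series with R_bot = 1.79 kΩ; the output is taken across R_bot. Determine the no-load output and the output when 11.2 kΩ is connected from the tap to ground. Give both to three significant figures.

Unloaded: 6.79 V; loaded: 6.19 V

Open-circuit: V = 17.1 × 1.79/(2.72 + 1.79) = 6.79 V.
With the load, R_bot becomes R_bot‖R_L = 1.543 kΩ, so V = 17.1 × 1.543/4.263 = 6.19 V.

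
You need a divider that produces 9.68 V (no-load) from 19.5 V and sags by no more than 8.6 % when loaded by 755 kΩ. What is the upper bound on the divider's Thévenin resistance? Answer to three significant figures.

Loading drop = R_th/(R_th + R_L) ≤ 0.0860, so R_th ≤ R_L · ε/(1−ε) = 755 kΩ × 0.0860/0.9140 = 71.0 kΩ.
(Any R1, R2 with R2/(R1+R2) = 0.496 and R1‖R2 ≤ 71.0 kΩ will meet the spec.)

R_th ≤ 71.0 kΩ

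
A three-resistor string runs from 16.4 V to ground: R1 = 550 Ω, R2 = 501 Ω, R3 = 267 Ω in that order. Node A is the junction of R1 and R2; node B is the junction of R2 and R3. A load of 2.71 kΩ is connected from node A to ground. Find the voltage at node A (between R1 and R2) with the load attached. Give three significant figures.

V ≈ 8.55 V

Below node A the series string R2+R3 = 768.0 Ω sits in parallel with the 2710 Ω load: 598.4 Ω.
V_A = 16.4 × 598.4/(550 + 598.4) = 8.55 V.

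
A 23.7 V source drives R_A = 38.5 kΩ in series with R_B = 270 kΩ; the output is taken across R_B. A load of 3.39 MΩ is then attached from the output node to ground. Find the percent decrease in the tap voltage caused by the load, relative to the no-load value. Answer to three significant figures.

0.984 %

The divider's output (Thévenin) resistance is R_A‖R_B = 33.70 kΩ.
Fractional drop under load = R_th/(R_th + R_L) = 33.70 / (33.70 + 3390) = 0.009842.
So the output falls by 0.984 %.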